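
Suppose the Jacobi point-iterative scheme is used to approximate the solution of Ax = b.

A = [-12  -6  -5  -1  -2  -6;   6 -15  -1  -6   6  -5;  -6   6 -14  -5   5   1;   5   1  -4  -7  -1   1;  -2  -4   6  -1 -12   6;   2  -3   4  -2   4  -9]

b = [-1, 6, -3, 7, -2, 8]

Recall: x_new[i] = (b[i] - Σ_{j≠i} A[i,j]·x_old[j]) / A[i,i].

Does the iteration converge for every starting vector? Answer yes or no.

Write A = D+L+U with D = diag(-12, -15, -14, -7, -12, -9).
Jacobi T = -D⁻¹(L+U): T[0,4] = -(-2)/(-12) = -0.1667; T[0,0] = 0.
  T[0,:] = [+0.0000, -0.5000, -0.4167, -0.0833, -0.1667, -0.5000]
  T[1,:] = [+0.4000, +0.0000, -0.0667, -0.4000, +0.4000, -0.3333]
  T[2,:] = [-0.4286, +0.4286, +0.0000, -0.3571, +0.3571, +0.0714]
  T[3,:] = [+0.7143, +0.1429, -0.5714, +0.0000, -0.1429, +0.1429]
  T[4,:] = [-0.1667, -0.3333, +0.5000, -0.0833, +0.0000, +0.5000]
  T[5,:] = [+0.2222, -0.3333, +0.4444, -0.2222, +0.4444, +0.0000]
|eigenvalues of T|: 1.1423, 0.8297, 0.8297, 0.4790, 0.2848, 0.2462.
spectral radius ρ = 1.1423; 1.1423 > 1, so it fails to converge.

no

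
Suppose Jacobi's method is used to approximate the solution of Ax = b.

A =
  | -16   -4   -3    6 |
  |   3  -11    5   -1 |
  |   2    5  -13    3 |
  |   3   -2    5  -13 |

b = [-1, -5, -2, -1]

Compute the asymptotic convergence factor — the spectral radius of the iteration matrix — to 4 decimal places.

0.6131

A = D + L + U where D = diag(-16, -11, -13, -13).
T_J = -D⁻¹(L+U): T[0,3] = -(6)/(-16) = +0.3750; T[0,0] = 0.
  T[0,:] = [+0.0000  -0.2500  -0.1875  +0.3750]
  T[1,:] = [+0.2727  +0.0000  +0.4545  -0.0909]
  T[2,:] = [+0.1538  +0.3846  +0.0000  +0.2308]
  T[3,:] = [+0.2308  -0.1538  +0.3846  +0.0000]
|roots of det(T-λI)|: 0.6131, 0.3139, 0.3139, 0.0172.
ρ = 0.6131; 0.6131 < 1: convergent.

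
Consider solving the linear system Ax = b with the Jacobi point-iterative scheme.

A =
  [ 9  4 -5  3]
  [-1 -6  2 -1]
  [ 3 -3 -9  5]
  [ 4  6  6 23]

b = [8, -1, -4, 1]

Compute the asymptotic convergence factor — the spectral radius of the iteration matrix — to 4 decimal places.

0.6400

Split A = D + L + U, D = diag(9, -6, -9, 23).
Jacobi: T = -D⁻¹(L+U), T[2,0] = -(3)/(-9) = +0.3333; T[2,2] = 0.
  T[0,:] = [+0.0000, -0.4444, +0.5556, -0.3333]
  T[1,:] = [-0.1667, +0.0000, +0.3333, -0.1667]
  T[2,:] = [+0.3333, -0.3333, +0.0000, +0.5556]
  T[3,:] = [-0.1739, -0.2609, -0.2609, +0.0000]
|roots of det(T-λI)|: 0.6400, 0.4503, 0.4503, 0.3047.
spectral radius ρ = 0.6400; 0.6400 < 1 ⇒ converges.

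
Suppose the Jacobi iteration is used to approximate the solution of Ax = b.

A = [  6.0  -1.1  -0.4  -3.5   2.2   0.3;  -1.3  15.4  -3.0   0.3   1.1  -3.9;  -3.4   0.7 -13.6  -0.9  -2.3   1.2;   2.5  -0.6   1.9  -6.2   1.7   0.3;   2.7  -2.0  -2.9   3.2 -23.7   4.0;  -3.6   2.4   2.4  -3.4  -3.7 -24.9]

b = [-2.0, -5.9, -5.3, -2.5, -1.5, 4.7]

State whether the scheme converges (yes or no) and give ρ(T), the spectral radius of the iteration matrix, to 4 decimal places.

Split A = D + L + U, D = diag(6, 15.4, -13.6, -6.2, -23.7, -24.9).
T_J = -D⁻¹(L+U): T[3,2] = -(1.9)/(-6.2) = +0.3065; T[3,3] = 0.
  T[0,:] = [+0.0000 +0.1833 +0.0667 +0.5833 -0.3667 -0.0500]
  T[1,:] = [+0.0844 +0.0000 +0.1948 -0.0195 -0.0714 +0.2532]
  T[2,:] = [-0.2500 +0.0515 +0.0000 -0.0662 -0.1691 +0.0882]
  T[3,:] = [+0.4032 -0.0968 +0.3065 +0.0000 +0.2742 +0.0484]
  T[4,:] = [+0.1139 -0.0844 -0.1224 +0.1350 +0.0000 +0.1688]
  T[5,:] = [-0.1446 +0.0964 +0.0964 -0.1365 -0.1486 +0.0000]
|eigenvalues of T|: 0.5922, 0.4257, 0.4257, 0.0891, 0.0891, 0.0310.
spectral radius ρ = 0.5922; 0.5922 < 1: convergent.

yes, ρ = 0.5922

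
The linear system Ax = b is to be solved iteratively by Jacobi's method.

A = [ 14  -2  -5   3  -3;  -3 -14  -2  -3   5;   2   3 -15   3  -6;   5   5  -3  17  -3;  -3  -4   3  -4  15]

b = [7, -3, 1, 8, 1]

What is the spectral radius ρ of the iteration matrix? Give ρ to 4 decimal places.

Write A = D+L+U with D = diag(14, -14, -15, 17, 15).
Jacobi: T = -D⁻¹(L+U), T[4,1] = -(-4)/(15) = +0.2667; T[4,4] = 0.
  T[0,:] = [+0.0000, +0.1429, +0.3571, -0.2143, +0.2143]
  T[1,:] = [-0.2143, +0.0000, -0.1429, -0.2143, +0.3571]
  T[2,:] = [+0.1333, +0.2000, +0.0000, +0.2000, -0.4000]
  T[3,:] = [-0.2941, -0.2941, +0.1765, +0.0000, +0.1765]
  T[4,:] = [+0.2000, +0.2667, -0.2000, +0.2667, +0.0000]
|λ(T)| sorted: 0.8283, 0.3436, 0.3436, 0.2288, 0.2288.
ρ(T) = max|λ| = 0.8283; 0.8283 < 1, so it converges for any x₀.

0.8283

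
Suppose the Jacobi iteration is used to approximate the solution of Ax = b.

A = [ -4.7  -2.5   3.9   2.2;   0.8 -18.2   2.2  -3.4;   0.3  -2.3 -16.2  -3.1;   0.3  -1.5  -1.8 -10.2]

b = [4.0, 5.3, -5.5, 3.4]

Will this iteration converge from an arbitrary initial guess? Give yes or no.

yes

Write A = D+L+U with D = diag(-4.7, -18.2, -16.2, -10.2).
T_J = -D⁻¹(L+U): T[1,0] = -(0.8)/(-18.2) = +0.0440; T[1,1] = 0.
  T[0,:] = [+0.0000 -0.5319 +0.8298 +0.4681]
  T[1,:] = [+0.0440 +0.0000 +0.1209 -0.1868]
  T[2,:] = [+0.0185 -0.1420 +0.0000 -0.1914]
  T[3,:] = [+0.0294 -0.1471 -0.1765 +0.0000]
|eigenvalues of T|: 0.3383, 0.2100, 0.1941, 0.1941.
ρ(T) = max|λ| = 0.3383; 0.3383 < 1: convergent.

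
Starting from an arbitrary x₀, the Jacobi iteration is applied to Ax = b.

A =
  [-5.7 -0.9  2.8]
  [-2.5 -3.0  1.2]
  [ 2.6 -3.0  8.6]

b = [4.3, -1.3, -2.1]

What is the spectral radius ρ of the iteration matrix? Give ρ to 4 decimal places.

0.5797

Split A = D + L + U, D = diag(-5.7, -3, 8.6).
Jacobi: T = -D⁻¹(L+U), T[1,0] = -(-2.5)/(-3) = -0.8333; T[1,1] = 0.
  T[0,:] = [+0.0000, -0.1579, +0.4912]
  T[1,:] = [-0.8333, +0.0000, +0.4000]
  T[2,:] = [-0.3023, +0.3488, +0.0000]
moduli |λ_i(T)| = 0.5797, 0.4620, 0.4620.
spectral radius ρ = 0.5797; 0.5797 < 1: convergent.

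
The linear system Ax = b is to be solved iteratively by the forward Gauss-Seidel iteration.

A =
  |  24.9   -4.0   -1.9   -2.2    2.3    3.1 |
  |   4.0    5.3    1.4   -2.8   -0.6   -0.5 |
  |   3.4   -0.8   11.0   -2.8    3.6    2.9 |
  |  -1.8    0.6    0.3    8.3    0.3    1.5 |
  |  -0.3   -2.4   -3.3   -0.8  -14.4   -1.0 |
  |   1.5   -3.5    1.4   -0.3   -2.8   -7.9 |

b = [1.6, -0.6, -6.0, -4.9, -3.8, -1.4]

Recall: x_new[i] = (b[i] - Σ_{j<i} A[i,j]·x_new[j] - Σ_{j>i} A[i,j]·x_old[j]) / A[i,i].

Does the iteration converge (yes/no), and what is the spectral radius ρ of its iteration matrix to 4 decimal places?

yes, ρ = 0.4238

Let D = diag(24.9, 5.3, 11, 8.3, -14.4, -7.9); L, U the strict triangles.
GS T = -(D+L)⁻¹U: row 0 first, T[0,3] = -(-2.2)/(24.9) = +0.0884; later rows by forward substitution.
  T[0,:] = [+0.0000  +0.1606  +0.0763  +0.0884  -0.0924  -0.1245]
  T[1,:] = [+0.0000  -0.1212  -0.3217  +0.4616  +0.1829  +0.1883]
  T[2,:] = [+0.0000  -0.0585  -0.0470  +0.2608  -0.2854  -0.2115]
  T[3,:] = [+0.0000  +0.0457  +0.0415  -0.0236  -0.0591  -0.2137]
  T[4,:] = [+0.0000  +0.0277  +0.0605  -0.1372  +0.0401  -0.0379]
  T[5,:] = [+0.0000  +0.0623  +0.1257  -0.0920  -0.1611  -0.1230]
|λ(T)| sorted: 0.4238, 0.1487, 0.1487, 0.0234, 0.0234, 0.0000.
spectral radius ρ = 0.4238; 0.4238 < 1, so it converges for any x₀.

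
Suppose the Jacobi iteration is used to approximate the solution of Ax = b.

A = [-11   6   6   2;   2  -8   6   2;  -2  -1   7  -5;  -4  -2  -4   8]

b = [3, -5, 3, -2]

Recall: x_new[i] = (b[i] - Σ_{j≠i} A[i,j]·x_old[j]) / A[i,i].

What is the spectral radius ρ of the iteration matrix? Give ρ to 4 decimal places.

1.2203

Diagonal D = diag(-11, -8, 7, 8); L, U strict lower/upper.
Jacobi: T = -D⁻¹(L+U), T[0,1] = -(6)/(-11) = +0.5455; T[0,0] = 0.
  T[0,:] = [+0.0000  +0.5455  +0.5455  +0.1818]
  T[1,:] = [+0.2500  +0.0000  +0.7500  +0.2500]
  T[2,:] = [+0.2857  +0.1429  +0.0000  +0.7143]
  T[3,:] = [+0.5000  +0.2500  +0.5000  +0.0000]
moduli |λ_i(T)| = 1.2203, 0.5669, 0.4570, 0.4570.
spectral radius ρ = 1.2203; 1.2203 > 1: divergent.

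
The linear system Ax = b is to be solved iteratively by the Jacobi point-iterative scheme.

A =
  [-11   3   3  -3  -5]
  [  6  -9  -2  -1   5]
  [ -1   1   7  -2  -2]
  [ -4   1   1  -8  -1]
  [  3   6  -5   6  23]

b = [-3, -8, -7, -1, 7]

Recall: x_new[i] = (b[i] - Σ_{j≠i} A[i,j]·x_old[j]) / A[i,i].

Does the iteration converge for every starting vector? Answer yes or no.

yes

Let D = diag(-11, -9, 7, -8, 23); L, U the strict triangles.
Jacobi T = -D⁻¹(L+U): T[2,4] = -(-2)/(7) = +0.2857; T[2,2] = 0.
  T[0,:] = [+0.0000  +0.2727  +0.2727  -0.2727  -0.4545]
  T[1,:] = [+0.6667  +0.0000  -0.2222  -0.1111  +0.5556]
  T[2,:] = [+0.1429  -0.1429  +0.0000  +0.2857  +0.2857]
  T[3,:] = [-0.5000  +0.1250  +0.1250  +0.0000  -0.1250]
  T[4,:] = [-0.1304  -0.2609  +0.2174  -0.2609  +0.0000]
|eigenvalues of T|: 0.8568, 0.5568, 0.3585, 0.3585, 0.2110.
ρ = 0.8568; 0.8568 < 1, so it converges for any x₀.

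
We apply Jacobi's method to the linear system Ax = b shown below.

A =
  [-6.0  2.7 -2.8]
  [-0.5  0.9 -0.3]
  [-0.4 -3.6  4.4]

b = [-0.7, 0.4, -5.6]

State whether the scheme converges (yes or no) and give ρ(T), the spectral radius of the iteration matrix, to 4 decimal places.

Split A = D + L + U, D = diag(-6, 0.9, 4.4).
T_J = -D⁻¹(L+U): T[0,2] = -(-2.8)/(-6) = -0.4667; T[0,0] = 0.
  T[0,:] = [+0.0000  +0.4500  -0.4667]
  T[1,:] = [+0.5556  +0.0000  +0.3333]
  T[2,:] = [+0.0909  +0.8182  +0.0000]
|eigenvalues of T|: 0.8456, 0.4845, 0.4845.
spectral radius ρ = 0.8456; 0.8456 < 1, so it converges for any x₀.

yes, ρ = 0.8456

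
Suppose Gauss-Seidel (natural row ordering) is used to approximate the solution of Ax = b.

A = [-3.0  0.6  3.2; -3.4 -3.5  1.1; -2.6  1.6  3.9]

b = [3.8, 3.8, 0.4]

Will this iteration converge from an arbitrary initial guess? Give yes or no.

yes

Let D = diag(-3, -3.5, 3.9); L, U the strict triangles.
T_GS = -(D+L)⁻¹U: row 0 first, T[0,2] = -(3.2)/(-3) = +1.0667; later rows by forward substitution.
  T[0,:] = [+0.0000, +0.2000, +1.0667]
  T[1,:] = [+0.0000, -0.1943, -0.7219]
  T[2,:] = [+0.0000, +0.2130, +1.0073]
moduli |λ_i(T)| = 0.8616, 0.0486, 0.0000.
spectral radius ρ = 0.8616; 0.8616 < 1: convergent.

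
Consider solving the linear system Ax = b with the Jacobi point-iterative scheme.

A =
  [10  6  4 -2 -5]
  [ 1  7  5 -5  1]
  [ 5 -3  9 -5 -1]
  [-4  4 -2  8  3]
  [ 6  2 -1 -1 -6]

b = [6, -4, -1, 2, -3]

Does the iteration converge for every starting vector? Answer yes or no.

A = D + L + U where D = diag(10, 7, 9, 8, -6).
Jacobi T = -D⁻¹(L+U): T[1,0] = -(1)/(7) = -0.1429; T[1,1] = 0.
  T[0,:] = [+0.0000 -0.6000 -0.4000 +0.2000 +0.5000]
  T[1,:] = [-0.1429 +0.0000 -0.7143 +0.7143 -0.1429]
  T[2,:] = [-0.5556 +0.3333 +0.0000 +0.5556 +0.1111]
  T[3,:] = [+0.5000 -0.5000 +0.2500 +0.0000 -0.3750]
  T[4,:] = [+1.0000 +0.3333 -0.1667 -0.1667 +0.0000]
|eigenvalues of T|: 1.2408, 0.8662, 0.8662, 0.8604, 0.3390.
ρ(T) = max|λ| = 1.2408; 1.2408 > 1: divergent.

no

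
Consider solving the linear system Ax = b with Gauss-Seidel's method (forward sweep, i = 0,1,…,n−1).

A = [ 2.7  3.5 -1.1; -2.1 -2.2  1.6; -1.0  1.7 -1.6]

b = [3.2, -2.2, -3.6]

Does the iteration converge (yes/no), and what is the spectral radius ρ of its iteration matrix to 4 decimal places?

Diagonal D = diag(2.7, -2.2, -1.6); L, U strict lower/upper.
GS T = -(D+L)⁻¹U: row 0 first, T[0,2] = -(-1.1)/(2.7) = +0.4074; later rows by forward substitution.
  T[0,:] = [+0.0000  -1.2963  +0.4074]
  T[1,:] = [+0.0000  +1.2374  +0.3384]
  T[2,:] = [+0.0000  +2.1249  +0.1049]
|roots of det(T-λI)|: 1.6908, 0.3485, 0.0000.
ρ(T) = max|λ| = 1.6908; 1.6908 > 1 ⇒ diverges.

no, ρ = 1.6908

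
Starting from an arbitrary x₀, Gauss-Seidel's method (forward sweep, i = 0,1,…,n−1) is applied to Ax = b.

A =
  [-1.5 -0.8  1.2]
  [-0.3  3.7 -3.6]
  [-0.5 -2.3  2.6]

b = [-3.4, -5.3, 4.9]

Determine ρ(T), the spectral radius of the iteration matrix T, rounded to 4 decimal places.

Diagonal D = diag(-1.5, 3.7, 2.6); L, U strict lower/upper.
GS T = -(D+L)⁻¹U: row 0 first, T[0,1] = -(-0.8)/(-1.5) = -0.5333; later rows by forward substitution.
  T[0,:] = [+0.0000, -0.5333, +0.8000]
  T[1,:] = [+0.0000, -0.0432, +1.0378]
  T[2,:] = [+0.0000, -0.1408, +1.0719]
|roots of det(T-λI)|: 0.9203, 0.1084, 0.0000.
ρ(T) = max|λ| = 0.9203; 0.9203 < 1, so it converges for any x₀.

0.9203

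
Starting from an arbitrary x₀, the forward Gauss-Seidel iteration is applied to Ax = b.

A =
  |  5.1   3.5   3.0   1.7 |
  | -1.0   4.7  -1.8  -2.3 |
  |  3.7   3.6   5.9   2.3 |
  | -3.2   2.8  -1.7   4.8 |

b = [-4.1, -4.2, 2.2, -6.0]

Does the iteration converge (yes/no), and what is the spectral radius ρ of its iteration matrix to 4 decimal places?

A = D + L + U where D = diag(5.1, 4.7, 5.9, 4.8).
GS T = -(D+L)⁻¹U: row 0 first, T[0,3] = -(1.7)/(5.1) = -0.3333; later rows by forward substitution.
  T[0,:] = [+0.0000 -0.6863 -0.5882 -0.3333]
  T[1,:] = [+0.0000 -0.1460 +0.2578 +0.4184]
  T[2,:] = [+0.0000 +0.5195 +0.2116 -0.4361]
  T[3,:] = [+0.0000 -0.1884 -0.4676 -0.6208]
|eigenvalues of T|: 0.8497, 0.4667, 0.1722, 0.0000.
spectral radius ρ = 0.8497; 0.8497 < 1: convergent.

yes, ρ = 0.8497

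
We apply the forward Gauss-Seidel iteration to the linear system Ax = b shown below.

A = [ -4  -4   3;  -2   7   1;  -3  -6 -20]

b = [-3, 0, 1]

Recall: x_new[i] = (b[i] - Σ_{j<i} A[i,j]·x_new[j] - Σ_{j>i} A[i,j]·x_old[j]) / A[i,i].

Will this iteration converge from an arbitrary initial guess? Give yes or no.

yes

Let D = diag(-4, 7, -20); L, U the strict triangles.
GS T = -(D+L)⁻¹U: row 0 first, T[0,2] = -(3)/(-4) = +0.7500; later rows by forward substitution.
  T[0,:] = [+0.0000  -1.0000  +0.7500]
  T[1,:] = [+0.0000  -0.2857  +0.0714]
  T[2,:] = [+0.0000  +0.2357  -0.1339]
|roots of det(T-λI)|: 0.3601, 0.0595, 0.0000.
ρ = 0.3601; 0.3601 < 1, so it converges for any x₀.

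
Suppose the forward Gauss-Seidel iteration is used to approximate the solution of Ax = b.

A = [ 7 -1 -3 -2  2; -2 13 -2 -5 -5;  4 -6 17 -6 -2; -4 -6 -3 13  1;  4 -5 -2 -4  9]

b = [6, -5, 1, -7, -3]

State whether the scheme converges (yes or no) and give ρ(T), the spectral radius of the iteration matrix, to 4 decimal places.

yes, ρ = 0.7406

Split A = D + L + U, D = diag(7, 13, 17, 13, 9).
Gauss-Seidel: T = -(D+L)⁻¹U, row 0 first, T[0,1] = -(-1)/(7) = +0.1429; later rows by forward substitution.
  T[0,:] = [+0.0000, +0.1429, +0.4286, +0.2857, -0.2857]
  T[1,:] = [+0.0000, +0.0220, +0.2198, +0.4286, +0.3407]
  T[2,:] = [+0.0000, -0.0259, -0.0233, +0.4370, +0.3051]
  T[3,:] = [+0.0000, +0.0481, +0.2279, +0.3866, +0.0628]
  T[4,:] = [+0.0000, -0.0356, +0.0278, +0.3800, +0.4120]
|roots of det(T-λI)|: 0.7406, 0.1608, 0.1224, 0.0182, 0.0000.
ρ = 0.7406; 0.7406 < 1 ⇒ converges.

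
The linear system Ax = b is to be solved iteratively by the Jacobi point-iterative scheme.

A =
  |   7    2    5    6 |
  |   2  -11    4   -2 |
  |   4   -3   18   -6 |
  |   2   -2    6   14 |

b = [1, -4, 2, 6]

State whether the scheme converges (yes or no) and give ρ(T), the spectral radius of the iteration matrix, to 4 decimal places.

yes, ρ = 0.5043

Write A = D+L+U with D = diag(7, -11, 18, 14).
Jacobi T = -D⁻¹(L+U): T[1,0] = -(2)/(-11) = +0.1818; T[1,1] = 0.
  T[0,:] = [+0.0000  -0.2857  -0.7143  -0.8571]
  T[1,:] = [+0.1818  +0.0000  +0.3636  -0.1818]
  T[2,:] = [-0.2222  +0.1667  +0.0000  +0.3333]
  T[3,:] = [-0.1429  +0.1429  -0.4286  +0.0000]
moduli |λ_i(T)| = 0.5043, 0.3006, 0.2685, 0.2685.
spectral radius ρ = 0.5043; 0.5043 < 1: convergent.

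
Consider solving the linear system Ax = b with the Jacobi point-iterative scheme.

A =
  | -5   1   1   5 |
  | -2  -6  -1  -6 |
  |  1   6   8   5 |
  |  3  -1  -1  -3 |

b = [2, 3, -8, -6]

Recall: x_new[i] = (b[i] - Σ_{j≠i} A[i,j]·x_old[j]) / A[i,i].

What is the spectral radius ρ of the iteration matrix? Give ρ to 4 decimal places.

1.3591

Let D = diag(-5, -6, 8, -3); L, U the strict triangles.
Jacobi T = -D⁻¹(L+U): T[3,1] = -(-1)/(-3) = -0.3333; T[3,3] = 0.
  T[0,:] = [+0.0000 +0.2000 +0.2000 +1.0000]
  T[1,:] = [-0.3333 +0.0000 -0.1667 -1.0000]
  T[2,:] = [-0.1250 -0.7500 +0.0000 -0.6250]
  T[3,:] = [+1.0000 -0.3333 -0.3333 +0.0000]
|eigenvalues of T|: 1.3591, 1.0786, 0.3639, 0.0833.
ρ(T) = max|λ| = 1.3591; 1.3591 > 1 ⇒ diverges.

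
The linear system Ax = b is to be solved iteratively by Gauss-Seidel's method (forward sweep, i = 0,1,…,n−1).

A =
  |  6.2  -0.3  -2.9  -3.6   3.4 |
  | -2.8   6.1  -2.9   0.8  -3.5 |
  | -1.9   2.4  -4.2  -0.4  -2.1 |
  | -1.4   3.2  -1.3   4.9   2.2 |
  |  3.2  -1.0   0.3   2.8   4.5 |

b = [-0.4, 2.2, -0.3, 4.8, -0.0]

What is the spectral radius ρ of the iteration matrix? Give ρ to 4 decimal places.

1.2332

Write A = D+L+U with D = diag(6.2, 6.1, -4.2, 4.9, 4.5).
T_GS = -(D+L)⁻¹U: row 0 first, T[0,1] = -(-0.3)/(6.2) = +0.0484; later rows by forward substitution.
  T[0,:] = [+0.0000, +0.0484, +0.4677, +0.5806, -0.5484]
  T[1,:] = [+0.0000, +0.0222, +0.6901, +0.1354, +0.3221]
  T[2,:] = [+0.0000, -0.0092, +0.1828, -0.2806, -0.0679]
  T[3,:] = [+0.0000, -0.0031, -0.2686, +0.0031, -0.8340]
  T[4,:] = [+0.0000, -0.0269, -0.0243, -0.3660, +0.9850]
|eigenvalues of T|: 1.2332, 0.3463, 0.3114, 0.0053, 0.0000.
ρ(T) = max|λ| = 1.2332; 1.2332 > 1: divergent.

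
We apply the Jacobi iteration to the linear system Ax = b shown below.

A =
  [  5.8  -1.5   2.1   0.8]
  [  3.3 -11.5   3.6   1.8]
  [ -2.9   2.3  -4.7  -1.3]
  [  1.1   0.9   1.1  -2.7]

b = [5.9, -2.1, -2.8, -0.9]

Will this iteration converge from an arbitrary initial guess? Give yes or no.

A = D + L + U where D = diag(5.8, -11.5, -4.7, -2.7).
Jacobi: T = -D⁻¹(L+U), T[3,1] = -(0.9)/(-2.7) = +0.3333; T[3,3] = 0.
  T[0,:] = [+0.0000, +0.2586, -0.3621, -0.1379]
  T[1,:] = [+0.2870, +0.0000, +0.3130, +0.1565]
  T[2,:] = [-0.6170, +0.4894, +0.0000, -0.2766]
  T[3,:] = [+0.4074, +0.3333, +0.4074, +0.0000]
|eigenvalues of T|: 0.5685, 0.4781, 0.2822, 0.1918.
ρ = 0.5685; 0.5685 < 1 ⇒ converges.

yes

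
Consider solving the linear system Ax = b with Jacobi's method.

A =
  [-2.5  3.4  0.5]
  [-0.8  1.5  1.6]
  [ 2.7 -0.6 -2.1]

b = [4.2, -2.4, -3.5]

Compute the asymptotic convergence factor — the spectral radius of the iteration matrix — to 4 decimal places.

Diagonal D = diag(-2.5, 1.5, -2.1); L, U strict lower/upper.
Jacobi: T = -D⁻¹(L+U), T[0,2] = -(0.5)/(-2.5) = +0.2000; T[0,0] = 0.
  T[0,:] = [+0.0000, +1.3600, +0.2000]
  T[1,:] = [+0.5333, +0.0000, -1.0667]
  T[2,:] = [+1.2857, -0.2857, +0.0000]
|λ(T)| sorted: 1.5776, 1.0962, 1.0962.
spectral radius ρ = 1.5776; 1.5776 > 1, so it fails to converge.

1.5776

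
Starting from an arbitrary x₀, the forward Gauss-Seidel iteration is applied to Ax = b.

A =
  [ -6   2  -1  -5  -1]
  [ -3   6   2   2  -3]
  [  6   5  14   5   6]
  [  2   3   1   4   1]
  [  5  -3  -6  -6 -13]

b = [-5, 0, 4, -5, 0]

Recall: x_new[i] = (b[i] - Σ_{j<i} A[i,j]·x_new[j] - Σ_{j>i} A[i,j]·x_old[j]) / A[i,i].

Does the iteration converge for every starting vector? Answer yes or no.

no

Let D = diag(-6, 6, 14, 4, -13); L, U the strict triangles.
GS T = -(D+L)⁻¹U: row 0 first, T[0,2] = -(-1)/(-6) = -0.1667; later rows by forward substitution.
  T[0,:] = [+0.0000  +0.3333  -0.1667  -0.8333  -0.1667]
  T[1,:] = [+0.0000  +0.1667  -0.4167  -0.7500  +0.4167]
  T[2,:] = [+0.0000  -0.2024  +0.2202  +0.2679  -0.5060]
  T[3,:] = [+0.0000  -0.2411  +0.3408  +0.9122  -0.3527]
  T[4,:] = [+0.0000  +0.2944  -0.2269  -0.6921  +0.2360]
moduli |λ_i(T)| = 1.6217, 0.1448, 0.1448, 0.1123, 0.0000.
ρ = 1.6217; 1.6217 > 1: divergent.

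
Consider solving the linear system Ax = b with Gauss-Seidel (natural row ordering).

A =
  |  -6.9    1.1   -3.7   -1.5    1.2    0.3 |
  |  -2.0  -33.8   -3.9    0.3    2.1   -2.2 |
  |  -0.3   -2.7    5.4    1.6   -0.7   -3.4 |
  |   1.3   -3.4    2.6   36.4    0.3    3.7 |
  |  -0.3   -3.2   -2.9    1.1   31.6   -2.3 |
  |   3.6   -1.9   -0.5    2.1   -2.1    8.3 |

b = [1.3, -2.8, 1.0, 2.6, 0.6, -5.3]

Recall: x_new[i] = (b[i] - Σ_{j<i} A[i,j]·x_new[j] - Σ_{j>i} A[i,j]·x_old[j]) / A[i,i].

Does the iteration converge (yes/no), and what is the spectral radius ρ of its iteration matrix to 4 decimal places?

yes, ρ = 0.3924

Write A = D+L+U with D = diag(-6.9, -33.8, 5.4, 36.4, 31.6, 8.3).
T_GS = -(D+L)⁻¹U: row 0 first, T[0,1] = -(1.1)/(-6.9) = +0.1594; later rows by forward substitution.
  T[0,:] = [+0.0000  +0.1594  -0.5362  -0.2174  +0.1739  +0.0435]
  T[1,:] = [+0.0000  -0.0094  -0.0837  +0.0217  +0.0518  -0.0677]
  T[2,:] = [+0.0000  +0.0041  -0.0716  -0.2975  +0.1652  +0.5982]
  T[3,:] = [+0.0000  -0.0069  +0.0165  +0.0310  -0.0214  -0.1523]
  T[4,:] = [+0.0000  +0.0012  -0.0207  -0.0282  +0.0228  +0.1265]
  T[5,:] = [+0.0000  -0.0690  +0.1997  +0.0663  -0.0424  +0.0722]
|eigenvalues of T|: 0.3924, 0.2252, 0.0859, 0.0301, 0.0062, 0.0000.
spectral radius ρ = 0.3924; 0.3924 < 1, so it converges for any x₀.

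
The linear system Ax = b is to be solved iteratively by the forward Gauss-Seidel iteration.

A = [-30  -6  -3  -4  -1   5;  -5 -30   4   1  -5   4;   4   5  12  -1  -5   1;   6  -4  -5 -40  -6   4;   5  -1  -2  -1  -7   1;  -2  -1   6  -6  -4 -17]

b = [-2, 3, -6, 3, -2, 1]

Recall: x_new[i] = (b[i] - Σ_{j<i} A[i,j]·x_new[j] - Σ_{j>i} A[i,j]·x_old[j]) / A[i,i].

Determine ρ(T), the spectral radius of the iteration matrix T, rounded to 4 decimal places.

Write A = D+L+U with D = diag(-30, -30, 12, -40, -7, -17).
T_GS = -(D+L)⁻¹U: row 0 first, T[0,4] = -(-1)/(-30) = -0.0333; later rows by forward substitution.
  T[0,:] = [+0.0000, -0.2000, -0.1000, -0.1333, -0.0333, +0.1667]
  T[1,:] = [+0.0000, +0.0333, +0.1500, +0.0556, -0.1611, +0.1056]
  T[2,:] = [+0.0000, +0.0528, -0.0292, +0.1046, +0.4949, -0.1829]
  T[3,:] = [+0.0000, -0.0399, -0.0264, -0.0386, -0.2008, +0.1373]
  T[4,:] = [+0.0000, -0.1570, -0.0808, -0.1275, -0.1135, +0.2795]
  T[5,:] = [+0.0000, +0.0912, +0.0210, +0.0930, +0.2856, -0.2046]
|eigenvalues of T|: 0.5385, 0.1258, 0.1258, 0.0256, 0.0256, 0.0000.
spectral radius ρ = 0.5385; 0.5385 < 1, so it converges for any x₀.

0.5385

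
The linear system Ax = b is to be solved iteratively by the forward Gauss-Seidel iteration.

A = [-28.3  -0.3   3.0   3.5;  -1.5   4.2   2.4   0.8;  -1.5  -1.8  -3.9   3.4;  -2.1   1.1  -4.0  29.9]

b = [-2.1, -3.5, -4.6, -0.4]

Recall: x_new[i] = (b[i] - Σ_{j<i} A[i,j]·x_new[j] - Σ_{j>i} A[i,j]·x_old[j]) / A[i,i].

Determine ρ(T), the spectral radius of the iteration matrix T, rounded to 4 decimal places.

Let D = diag(-28.3, 4.2, -3.9, 29.9); L, U the strict triangles.
GS T = -(D+L)⁻¹U: row 0 first, T[0,2] = -(3)/(-28.3) = +0.1060; later rows by forward substitution.
  T[0,:] = [+0.0000 -0.0106 +0.1060 +0.1237]
  T[1,:] = [+0.0000 -0.0038 -0.5336 -0.1463]
  T[2,:] = [+0.0000 +0.0058 +0.2055 +0.8918]
  T[3,:] = [+0.0000 +0.0002 +0.0546 +0.1334]
|eigenvalues of T|: 0.3876, 0.0309, 0.0309, 0.0000.
ρ = 0.3876; 0.3876 < 1: convergent.

0.3876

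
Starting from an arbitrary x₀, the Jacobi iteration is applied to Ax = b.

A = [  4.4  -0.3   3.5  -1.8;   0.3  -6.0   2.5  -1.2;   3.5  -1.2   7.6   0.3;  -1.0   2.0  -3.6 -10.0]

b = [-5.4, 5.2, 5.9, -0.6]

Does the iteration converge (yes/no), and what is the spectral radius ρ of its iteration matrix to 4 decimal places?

Write A = D+L+U with D = diag(4.4, -6, 7.6, -10).
Jacobi T = -D⁻¹(L+U): T[0,3] = -(-1.8)/(4.4) = +0.4091; T[0,0] = 0.
  T[0,:] = [+0.0000  +0.0682  -0.7955  +0.4091]
  T[1,:] = [+0.0500  +0.0000  +0.4167  -0.2000]
  T[2,:] = [-0.4605  +0.1579  +0.0000  -0.0395]
  T[3,:] = [-0.1000  +0.2000  -0.3600  +0.0000]
|λ(T)| sorted: 0.6693, 0.4781, 0.2418, 0.0506.
ρ(T) = max|λ| = 0.6693; 0.6693 < 1, so it converges for any x₀.

yes, ρ = 0.6693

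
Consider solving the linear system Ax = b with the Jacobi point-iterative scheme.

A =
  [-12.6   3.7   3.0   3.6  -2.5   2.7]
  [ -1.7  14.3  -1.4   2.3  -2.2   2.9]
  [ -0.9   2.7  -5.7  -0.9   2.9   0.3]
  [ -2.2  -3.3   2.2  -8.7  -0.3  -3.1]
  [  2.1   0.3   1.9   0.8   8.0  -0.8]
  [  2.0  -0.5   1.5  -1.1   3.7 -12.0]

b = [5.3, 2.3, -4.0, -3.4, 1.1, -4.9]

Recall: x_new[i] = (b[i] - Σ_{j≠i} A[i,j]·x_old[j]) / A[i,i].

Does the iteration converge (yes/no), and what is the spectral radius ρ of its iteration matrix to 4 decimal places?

yes, ρ = 0.6101

A = D + L + U where D = diag(-12.6, 14.3, -5.7, -8.7, 8, -12).
T_J = -D⁻¹(L+U): T[0,2] = -(3)/(-12.6) = +0.2381; T[0,0] = 0.
  T[0,:] = [+0.0000  +0.2937  +0.2381  +0.2857  -0.1984  +0.2143]
  T[1,:] = [+0.1189  +0.0000  +0.0979  -0.1608  +0.1538  -0.2028]
  T[2,:] = [-0.1579  +0.4737  +0.0000  -0.1579  +0.5088  +0.0526]
  T[3,:] = [-0.2529  -0.3793  +0.2529  +0.0000  -0.0345  -0.3563]
  T[4,:] = [-0.2625  -0.0375  -0.2375  -0.1000  +0.0000  +0.1000]
  T[5,:] = [+0.1667  -0.0417  +0.1250  -0.0917  +0.3083  +0.0000]
|λ(T)| sorted: 0.6101, 0.5073, 0.5073, 0.2646, 0.2017, 0.1436.
spectral radius ρ = 0.6101; 0.6101 < 1, so it converges for any x₀.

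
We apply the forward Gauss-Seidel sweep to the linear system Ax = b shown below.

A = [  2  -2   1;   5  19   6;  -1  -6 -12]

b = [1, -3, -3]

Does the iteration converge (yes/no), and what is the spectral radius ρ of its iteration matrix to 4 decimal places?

A = D + L + U where D = diag(2, 19, -12).
Gauss-Seidel: T = -(D+L)⁻¹U, row 0 first, T[0,1] = -(-2)/(2) = +1.0000; later rows by forward substitution.
  T[0,:] = [+0.0000, +1.0000, -0.5000]
  T[1,:] = [+0.0000, -0.2632, -0.1842]
  T[2,:] = [+0.0000, +0.0482, +0.1338]
|λ(T)| sorted: 0.2393, 0.1100, 0.0000.
ρ(T) = max|λ| = 0.2393; 0.2393 < 1, so it converges for any x₀.

yes, ρ = 0.2393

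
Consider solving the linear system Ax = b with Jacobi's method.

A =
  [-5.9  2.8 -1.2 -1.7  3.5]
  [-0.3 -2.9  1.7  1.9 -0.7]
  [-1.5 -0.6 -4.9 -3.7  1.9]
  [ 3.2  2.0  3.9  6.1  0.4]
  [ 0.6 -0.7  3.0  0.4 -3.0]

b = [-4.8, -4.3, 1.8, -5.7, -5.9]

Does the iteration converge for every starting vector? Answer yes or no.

Let D = diag(-5.9, -2.9, -4.9, 6.1, -3); L, U the strict triangles.
Jacobi: T = -D⁻¹(L+U), T[0,4] = -(3.5)/(-5.9) = +0.5932; T[0,0] = 0.
  T[0,:] = [+0.0000 +0.4746 -0.2034 -0.2881 +0.5932]
  T[1,:] = [-0.1034 +0.0000 +0.5862 +0.6552 -0.2414]
  T[2,:] = [-0.3061 -0.1224 +0.0000 -0.7551 +0.3878]
  T[3,:] = [-0.5246 -0.3279 -0.6393 +0.0000 -0.0656]
  T[4,:] = [+0.2000 -0.2333 +1.0000 +0.1333 +0.0000]
eigenvalue magnitudes: 1.2744, 0.9805, 0.6324, 0.6324, 0.1497.
ρ(T) = max|λ| = 1.2744; 1.2744 > 1 ⇒ diverges.

no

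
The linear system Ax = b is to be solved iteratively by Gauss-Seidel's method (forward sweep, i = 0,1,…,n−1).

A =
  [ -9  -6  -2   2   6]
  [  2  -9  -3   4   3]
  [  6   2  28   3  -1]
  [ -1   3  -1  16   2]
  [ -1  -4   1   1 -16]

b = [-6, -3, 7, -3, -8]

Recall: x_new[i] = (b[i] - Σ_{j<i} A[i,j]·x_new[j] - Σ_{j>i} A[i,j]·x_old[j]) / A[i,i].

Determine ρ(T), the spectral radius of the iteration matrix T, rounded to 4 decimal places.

0.1955

Diagonal D = diag(-9, -9, 28, 16, -16); L, U strict lower/upper.
GS T = -(D+L)⁻¹U: row 0 first, T[0,1] = -(-6)/(-9) = -0.6667; later rows by forward substitution.
  T[0,:] = [+0.0000  -0.6667  -0.2222  +0.2222  +0.6667]
  T[1,:] = [+0.0000  -0.1481  -0.3827  +0.4938  +0.4815]
  T[2,:] = [+0.0000  +0.1534  +0.0750  -0.1900  -0.1415]
  T[3,:] = [+0.0000  -0.0043  +0.0626  -0.0906  -0.1825]
  T[4,:] = [+0.0000  +0.0880  +0.1182  -0.1549  -0.1823]
|roots of det(T-λI)|: 0.1955, 0.0987, 0.0982, 0.0982, 0.0000.
ρ = 0.1955; 0.1955 < 1, so it converges for any x₀.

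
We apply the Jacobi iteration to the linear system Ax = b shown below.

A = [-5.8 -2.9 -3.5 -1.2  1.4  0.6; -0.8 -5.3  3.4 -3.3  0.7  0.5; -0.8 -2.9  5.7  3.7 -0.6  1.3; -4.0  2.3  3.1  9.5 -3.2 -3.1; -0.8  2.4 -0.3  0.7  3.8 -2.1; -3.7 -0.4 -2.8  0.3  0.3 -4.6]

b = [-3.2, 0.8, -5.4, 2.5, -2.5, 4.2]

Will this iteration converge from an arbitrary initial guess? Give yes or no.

A = D + L + U where D = diag(-5.8, -5.3, 5.7, 9.5, 3.8, -4.6).
Jacobi: T = -D⁻¹(L+U), T[5,3] = -(0.3)/(-4.6) = +0.0652; T[5,5] = 0.
  T[0,:] = [+0.0000, -0.5000, -0.6034, -0.2069, +0.2414, +0.1034]
  T[1,:] = [-0.1509, +0.0000, +0.6415, -0.6226, +0.1321, +0.0943]
  T[2,:] = [+0.1404, +0.5088, +0.0000, -0.6491, +0.1053, -0.2281]
  T[3,:] = [+0.4211, -0.2421, -0.3263, +0.0000, +0.3368, +0.3263]
  T[4,:] = [+0.2105, -0.6316, +0.0789, -0.1842, +0.0000, +0.5526]
  T[5,:] = [-0.8043, -0.0870, -0.6087, +0.0652, +0.0652, +0.0000]
|roots of det(T-λI)|: 1.1401, 0.7680, 0.7270, 0.7270, 0.3542, 0.3506.
ρ(T) = max|λ| = 1.1401; 1.1401 > 1: divergent.

no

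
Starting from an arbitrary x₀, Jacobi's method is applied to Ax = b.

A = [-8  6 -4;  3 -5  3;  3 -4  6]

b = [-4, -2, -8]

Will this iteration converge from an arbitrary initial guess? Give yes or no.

A = D + L + U where D = diag(-8, -5, 6).
Jacobi T = -D⁻¹(L+U): T[2,0] = -(3)/(6) = -0.5000; T[2,2] = 0.
  T[0,:] = [+0.0000 +0.7500 -0.5000]
  T[1,:] = [+0.6000 +0.0000 +0.6000]
  T[2,:] = [-0.5000 +0.6667 +0.0000]
|λ(T)| sorted: 1.2052, 0.7052, 0.5000.
spectral radius ρ = 1.2052; 1.2052 > 1: divergent.

no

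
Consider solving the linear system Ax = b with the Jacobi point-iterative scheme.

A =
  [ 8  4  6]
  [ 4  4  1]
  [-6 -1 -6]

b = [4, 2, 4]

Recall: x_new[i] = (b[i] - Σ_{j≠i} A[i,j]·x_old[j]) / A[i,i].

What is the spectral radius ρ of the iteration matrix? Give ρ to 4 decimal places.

A = D + L + U where D = diag(8, 4, -6).
T_J = -D⁻¹(L+U): T[1,0] = -(4)/(4) = -1.0000; T[1,1] = 0.
  T[0,:] = [+0.0000  -0.5000  -0.7500]
  T[1,:] = [-1.0000  +0.0000  -0.2500]
  T[2,:] = [-1.0000  -0.1667  +0.0000]
|eigenvalues of T|: 1.2231, 1.0234, 0.1997.
ρ = 1.2231; 1.2231 > 1, so it fails to converge.

1.2231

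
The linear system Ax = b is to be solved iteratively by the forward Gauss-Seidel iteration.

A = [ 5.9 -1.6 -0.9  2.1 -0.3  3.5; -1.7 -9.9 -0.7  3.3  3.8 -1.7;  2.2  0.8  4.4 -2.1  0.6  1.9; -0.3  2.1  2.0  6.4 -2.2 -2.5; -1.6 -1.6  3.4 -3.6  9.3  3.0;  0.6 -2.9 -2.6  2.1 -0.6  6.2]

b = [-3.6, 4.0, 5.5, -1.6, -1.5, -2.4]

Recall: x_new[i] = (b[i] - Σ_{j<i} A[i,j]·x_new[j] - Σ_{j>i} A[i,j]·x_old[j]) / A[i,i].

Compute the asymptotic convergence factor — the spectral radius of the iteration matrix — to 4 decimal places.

0.8505

Write A = D+L+U with D = diag(5.9, -9.9, 4.4, 6.4, 9.3, 6.2).
Gauss-Seidel: T = -(D+L)⁻¹U, row 0 first, T[0,5] = -(3.5)/(5.9) = -0.5932; later rows by forward substitution.
  T[0,:] = [+0.0000  +0.2712  +0.1525  -0.3559  +0.0508  -0.5932]
  T[1,:] = [+0.0000  -0.0466  -0.0969  +0.3945  +0.3751  -0.0699]
  T[2,:] = [+0.0000  -0.1271  -0.0587  +0.5835  -0.2300  -0.1225]
  T[3,:] = [+0.0000  +0.0677  +0.0573  -0.3285  +0.2949  +0.4240]
  T[4,:] = [+0.0000  +0.1113  +0.0532  -0.3339  +0.2715  -0.2277]
  T[5,:] = [+0.0000  -0.1135  -0.0989  +0.5426  +0.0005  -0.1923]
eigenvalue magnitudes: 0.8505, 0.2994, 0.2994, 0.0359, 0.0359, 0.0000.
ρ(T) = max|λ| = 0.8505; 0.8505 < 1 ⇒ converges.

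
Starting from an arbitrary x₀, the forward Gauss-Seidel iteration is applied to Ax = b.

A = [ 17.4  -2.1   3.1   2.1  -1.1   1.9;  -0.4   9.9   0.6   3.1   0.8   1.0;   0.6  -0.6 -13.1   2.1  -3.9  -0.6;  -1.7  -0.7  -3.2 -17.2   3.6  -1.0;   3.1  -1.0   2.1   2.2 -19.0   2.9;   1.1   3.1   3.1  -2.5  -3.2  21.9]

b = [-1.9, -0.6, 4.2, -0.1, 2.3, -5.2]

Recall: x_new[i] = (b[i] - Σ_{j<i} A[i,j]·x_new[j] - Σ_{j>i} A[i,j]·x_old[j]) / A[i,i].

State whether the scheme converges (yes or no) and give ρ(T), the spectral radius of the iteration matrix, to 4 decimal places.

Split A = D + L + U, D = diag(17.4, 9.9, -13.1, -17.2, -19, 21.9).
Gauss-Seidel: T = -(D+L)⁻¹U, row 0 first, T[0,2] = -(3.1)/(17.4) = -0.1782; later rows by forward substitution.
  T[0,:] = [+0.0000, +0.1207, -0.1782, -0.1207, +0.0632, -0.1092]
  T[1,:] = [+0.0000, +0.0049, -0.0678, -0.3180, -0.0783, -0.1054]
  T[2,:] = [+0.0000, +0.0053, -0.0051, +0.1693, -0.2912, -0.0460]
  T[3,:] = [+0.0000, -0.0131, +0.0213, -0.0066, +0.2604, -0.0345]
  T[4,:] = [+0.0000, +0.0185, -0.0236, +0.0150, +0.0124, +0.1313]
  T[5,:] = [+0.0000, -0.0063, +0.0182, +0.0285, +0.0807, +0.0422]
eigenvalue magnitudes: 0.1897, 0.1468, 0.0819, 0.0819, 0.0101, 0.0000.
spectral radius ρ = 0.1897; 0.1897 < 1 ⇒ converges.

yes, ρ = 0.1897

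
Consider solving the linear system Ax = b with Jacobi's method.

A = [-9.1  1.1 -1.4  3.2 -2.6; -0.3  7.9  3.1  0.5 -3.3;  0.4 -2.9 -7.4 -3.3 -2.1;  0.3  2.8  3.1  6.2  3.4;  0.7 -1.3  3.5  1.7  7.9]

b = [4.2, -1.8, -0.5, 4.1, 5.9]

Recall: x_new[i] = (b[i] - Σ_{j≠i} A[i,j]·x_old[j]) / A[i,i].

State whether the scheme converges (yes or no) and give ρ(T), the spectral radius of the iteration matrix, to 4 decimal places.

yes, ρ = 0.8352

Diagonal D = diag(-9.1, 7.9, -7.4, 6.2, 7.9); L, U strict lower/upper.
Jacobi T = -D⁻¹(L+U): T[0,2] = -(-1.4)/(-9.1) = -0.1538; T[0,0] = 0.
  T[0,:] = [+0.0000  +0.1209  -0.1538  +0.3516  -0.2857]
  T[1,:] = [+0.0380  +0.0000  -0.3924  -0.0633  +0.4177]
  T[2,:] = [+0.0541  -0.3919  +0.0000  -0.4459  -0.2838]
  T[3,:] = [-0.0484  -0.4516  -0.5000  +0.0000  -0.5484]
  T[4,:] = [-0.0886  +0.1646  -0.4430  -0.2152  +0.0000]
eigenvalue magnitudes: 0.8352, 0.5726, 0.5200, 0.3694, 0.1121.
ρ = 0.8352; 0.8352 < 1 ⇒ converges.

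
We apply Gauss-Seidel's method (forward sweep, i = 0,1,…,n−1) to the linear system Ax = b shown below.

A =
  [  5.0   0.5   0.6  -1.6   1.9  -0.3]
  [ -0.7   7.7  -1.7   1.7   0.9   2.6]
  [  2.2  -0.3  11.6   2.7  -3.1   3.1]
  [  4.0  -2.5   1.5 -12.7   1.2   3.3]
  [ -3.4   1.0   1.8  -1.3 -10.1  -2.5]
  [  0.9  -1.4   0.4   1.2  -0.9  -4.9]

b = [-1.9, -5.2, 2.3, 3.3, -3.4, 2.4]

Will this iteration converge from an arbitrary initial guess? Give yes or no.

yes

Diagonal D = diag(5, 7.7, 11.6, -12.7, -10.1, -4.9); L, U strict lower/upper.
T_GS = -(D+L)⁻¹U: row 0 first, T[0,1] = -(0.5)/(5) = -0.1000; later rows by forward substitution.
  T[0,:] = [+0.0000  -0.1000  -0.1200  +0.3200  -0.3800  +0.0600]
  T[1,:] = [+0.0000  -0.0091  +0.2099  -0.1917  -0.1514  -0.3322]
  T[2,:] = [+0.0000  +0.0187  +0.0282  -0.2984  +0.3354  -0.2872]
  T[3,:] = [+0.0000  -0.0275  -0.0758  +0.1033  +0.0442  +0.3102]
  T[4,:] = [+0.0000  +0.0396  +0.0760  -0.1932  +0.1670  -0.3917]
  T[5,:] = [+0.0000  -0.0283  -0.1122  +0.1500  -0.0190  +0.2304]
|λ(T)| sorted: 0.6156, 0.1171, 0.1171, 0.0590, 0.0443, 0.0000.
ρ(T) = max|λ| = 0.6156; 0.6156 < 1, so it converges for any x₀.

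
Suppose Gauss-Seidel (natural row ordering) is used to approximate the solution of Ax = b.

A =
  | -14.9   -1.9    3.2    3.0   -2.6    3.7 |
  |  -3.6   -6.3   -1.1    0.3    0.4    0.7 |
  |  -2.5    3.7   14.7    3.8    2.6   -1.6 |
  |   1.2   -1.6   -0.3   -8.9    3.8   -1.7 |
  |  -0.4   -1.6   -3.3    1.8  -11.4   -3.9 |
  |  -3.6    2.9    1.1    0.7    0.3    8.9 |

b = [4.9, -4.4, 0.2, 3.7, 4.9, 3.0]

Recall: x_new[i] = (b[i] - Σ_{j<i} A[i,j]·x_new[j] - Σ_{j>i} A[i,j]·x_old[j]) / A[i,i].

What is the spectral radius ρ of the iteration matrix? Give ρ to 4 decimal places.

0.5209

Diagonal D = diag(-14.9, -6.3, 14.7, -8.9, -11.4, 8.9); L, U strict lower/upper.
T_GS = -(D+L)⁻¹U: row 0 first, T[0,4] = -(-2.6)/(-14.9) = -0.1745; later rows by forward substitution.
  T[0,:] = [+0.0000 -0.1275 +0.2148 +0.2013 -0.1745 +0.2483]
  T[1,:] = [+0.0000 +0.0729 -0.2973 -0.0674 +0.1632 -0.0308]
  T[2,:] = [+0.0000 -0.0400 +0.1114 -0.2073 -0.2476 +0.1588]
  T[3,:] = [+0.0000 -0.0289 +0.0787 +0.0463 +0.3824 -0.1573]
  T[4,:] = [+0.0000 +0.0013 +0.0144 +0.0697 +0.1153 -0.4173]
  T[5,:] = [+0.0000 -0.0681 +0.1633 +0.1230 -0.1271 +0.1173]
|eigenvalues of T|: 0.5209, 0.2839, 0.2839, 0.2359, 0.0343, 0.0000.
ρ(T) = max|λ| = 0.5209; 0.5209 < 1, so it converges for any x₀.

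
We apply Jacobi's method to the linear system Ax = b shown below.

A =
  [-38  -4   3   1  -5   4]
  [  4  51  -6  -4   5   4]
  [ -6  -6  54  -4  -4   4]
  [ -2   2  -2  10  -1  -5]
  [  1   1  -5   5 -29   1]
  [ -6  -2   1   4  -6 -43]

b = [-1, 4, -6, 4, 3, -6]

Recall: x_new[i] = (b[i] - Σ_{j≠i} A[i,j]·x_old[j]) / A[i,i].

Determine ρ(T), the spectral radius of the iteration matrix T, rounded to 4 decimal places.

0.3053

A = D + L + U where D = diag(-38, 51, 54, 10, -29, -43).
Jacobi T = -D⁻¹(L+U): T[1,5] = -(4)/(51) = -0.0784; T[1,1] = 0.
  T[0,:] = [+0.0000 -0.1053 +0.0789 +0.0263 -0.1316 +0.1053]
  T[1,:] = [-0.0784 +0.0000 +0.1176 +0.0784 -0.0980 -0.0784]
  T[2,:] = [+0.1111 +0.1111 +0.0000 +0.0741 +0.0741 -0.0741]
  T[3,:] = [+0.2000 -0.2000 +0.2000 +0.0000 +0.1000 +0.5000]
  T[4,:] = [+0.0345 +0.0345 -0.1724 +0.1724 +0.0000 +0.0345]
  T[5,:] = [-0.1395 -0.0465 +0.0233 +0.0930 -0.1395 +0.0000]
moduli |λ_i(T)| = 0.3053, 0.1701, 0.1210, 0.1210, 0.1195, 0.0718.
spectral radius ρ = 0.3053; 0.3053 < 1: convergent.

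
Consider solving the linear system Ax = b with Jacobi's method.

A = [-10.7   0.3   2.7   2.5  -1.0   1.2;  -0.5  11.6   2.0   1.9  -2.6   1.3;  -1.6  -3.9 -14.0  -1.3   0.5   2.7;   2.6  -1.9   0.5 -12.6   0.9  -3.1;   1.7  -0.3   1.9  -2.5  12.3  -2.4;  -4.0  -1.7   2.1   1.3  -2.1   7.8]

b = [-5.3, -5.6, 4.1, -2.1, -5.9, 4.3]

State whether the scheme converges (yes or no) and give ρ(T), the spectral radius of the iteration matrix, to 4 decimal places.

Diagonal D = diag(-10.7, 11.6, -14, -12.6, 12.3, 7.8); L, U strict lower/upper.
T_J = -D⁻¹(L+U): T[5,2] = -(2.1)/(7.8) = -0.2692; T[5,5] = 0.
  T[0,:] = [+0.0000, +0.0280, +0.2523, +0.2336, -0.0935, +0.1121]
  T[1,:] = [+0.0431, +0.0000, -0.1724, -0.1638, +0.2241, -0.1121]
  T[2,:] = [-0.1143, -0.2786, +0.0000, -0.0929, +0.0357, +0.1929]
  T[3,:] = [+0.2063, -0.1508, +0.0397, +0.0000, +0.0714, -0.2460]
  T[4,:] = [-0.1382, +0.0244, -0.1545, +0.2033, +0.0000, +0.1951]
  T[5,:] = [+0.5128, +0.2179, -0.2692, -0.1667, +0.2692, +0.0000]
|eigenvalues of T|: 0.6110, 0.2917, 0.2909, 0.2909, 0.2357, 0.2357.
spectral radius ρ = 0.6110; 0.6110 < 1 ⇒ converges.

yes, ρ = 0.6110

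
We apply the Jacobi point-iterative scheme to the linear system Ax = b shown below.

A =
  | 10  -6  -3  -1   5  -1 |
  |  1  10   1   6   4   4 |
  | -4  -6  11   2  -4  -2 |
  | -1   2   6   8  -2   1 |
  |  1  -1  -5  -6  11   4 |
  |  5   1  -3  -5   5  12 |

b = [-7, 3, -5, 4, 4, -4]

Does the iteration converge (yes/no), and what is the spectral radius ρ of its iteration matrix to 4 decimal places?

no, ρ = 1.1449

Split A = D + L + U, D = diag(10, 10, 11, 8, 11, 12).
T_J = -D⁻¹(L+U): T[4,1] = -(-1)/(11) = +0.0909; T[4,4] = 0.
  T[0,:] = [+0.0000 +0.6000 +0.3000 +0.1000 -0.5000 +0.1000]
  T[1,:] = [-0.1000 +0.0000 -0.1000 -0.6000 -0.4000 -0.4000]
  T[2,:] = [+0.3636 +0.5455 +0.0000 -0.1818 +0.3636 +0.1818]
  T[3,:] = [+0.1250 -0.2500 -0.7500 +0.0000 +0.2500 -0.1250]
  T[4,:] = [-0.0909 +0.0909 +0.4545 +0.5455 +0.0000 -0.3636]
  T[5,:] = [-0.4167 -0.0833 +0.2500 +0.4167 -0.4167 +0.0000]
eigenvalue magnitudes: 1.1449, 0.7571, 0.5000, 0.5000, 0.3454, 0.3454.
ρ = 1.1449; 1.1449 > 1: divergent.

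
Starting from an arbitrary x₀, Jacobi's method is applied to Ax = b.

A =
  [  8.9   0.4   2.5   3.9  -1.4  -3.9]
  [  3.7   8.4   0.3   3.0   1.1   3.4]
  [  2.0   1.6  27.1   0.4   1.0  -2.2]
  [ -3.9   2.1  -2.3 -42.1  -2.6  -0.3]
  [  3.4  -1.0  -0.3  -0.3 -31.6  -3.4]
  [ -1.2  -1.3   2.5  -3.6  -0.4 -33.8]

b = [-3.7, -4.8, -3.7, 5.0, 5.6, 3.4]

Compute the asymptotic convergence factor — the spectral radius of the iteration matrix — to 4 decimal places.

0.3648

Diagonal D = diag(8.9, 8.4, 27.1, -42.1, -31.6, -33.8); L, U strict lower/upper.
Jacobi: T = -D⁻¹(L+U), T[5,3] = -(-3.6)/(-33.8) = -0.1065; T[5,5] = 0.
  T[0,:] = [+0.0000 -0.0449 -0.2809 -0.4382 +0.1573 +0.4382]
  T[1,:] = [-0.4405 +0.0000 -0.0357 -0.3571 -0.1310 -0.4048]
  T[2,:] = [-0.0738 -0.0590 +0.0000 -0.0148 -0.0369 +0.0812]
  T[3,:] = [-0.0926 +0.0499 -0.0546 +0.0000 -0.0618 -0.0071]
  T[4,:] = [+0.1076 -0.0316 -0.0095 -0.0095 +0.0000 -0.1076]
  T[5,:] = [-0.0355 -0.0385 +0.0740 -0.1065 -0.0118 +0.0000]
|λ(T)| sorted: 0.3648, 0.2348, 0.1788, 0.1788, 0.1490, 0.0796.
ρ(T) = max|λ| = 0.3648; 0.3648 < 1, so it converges for any x₀.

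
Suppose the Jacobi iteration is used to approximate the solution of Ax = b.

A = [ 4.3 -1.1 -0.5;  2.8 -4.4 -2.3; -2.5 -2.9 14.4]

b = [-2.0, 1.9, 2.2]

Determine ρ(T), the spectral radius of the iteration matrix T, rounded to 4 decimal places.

A = D + L + U where D = diag(4.3, -4.4, 14.4).
T_J = -D⁻¹(L+U): T[0,1] = -(-1.1)/(4.3) = +0.2558; T[0,0] = 0.
  T[0,:] = [+0.0000  +0.2558  +0.1163]
  T[1,:] = [+0.6364  +0.0000  -0.5227]
  T[2,:] = [+0.1736  +0.2014  +0.0000]
|eigenvalues of T|: 0.3218, 0.1679, 0.1538.
spectral radius ρ = 0.3218; 0.3218 < 1, so it converges for any x₀.

0.3218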